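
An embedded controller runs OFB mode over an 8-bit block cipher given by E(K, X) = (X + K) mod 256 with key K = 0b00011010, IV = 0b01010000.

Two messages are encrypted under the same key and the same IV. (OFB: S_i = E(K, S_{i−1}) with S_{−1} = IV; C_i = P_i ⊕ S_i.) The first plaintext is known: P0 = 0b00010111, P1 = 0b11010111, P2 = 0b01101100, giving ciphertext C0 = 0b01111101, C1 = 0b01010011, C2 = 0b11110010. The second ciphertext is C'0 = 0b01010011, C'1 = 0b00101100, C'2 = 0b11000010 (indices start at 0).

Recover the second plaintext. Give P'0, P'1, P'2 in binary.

P'0 = 0b00111001, P'1 = 0b10101000, P'2 = 0b01011100

In OFB with a reused IV, both messages share the same keystream S_i, so C_i ⊕ C'_i = P_i ⊕ P'_i and thus P'_i = P_i ⊕ C_i ⊕ C'_i.
P'0: 0b00010111 ⊕ 0b01111101 ⊕ 0b01010011 = 0b00111001.
P'1: 0b11010111 ⊕ 0b01010011 ⊕ 0b00101100 = 0b10101000.
P'2: 0b01101100 ⊕ 0b11110010 ⊕ 0b11000010 = 0b01011100.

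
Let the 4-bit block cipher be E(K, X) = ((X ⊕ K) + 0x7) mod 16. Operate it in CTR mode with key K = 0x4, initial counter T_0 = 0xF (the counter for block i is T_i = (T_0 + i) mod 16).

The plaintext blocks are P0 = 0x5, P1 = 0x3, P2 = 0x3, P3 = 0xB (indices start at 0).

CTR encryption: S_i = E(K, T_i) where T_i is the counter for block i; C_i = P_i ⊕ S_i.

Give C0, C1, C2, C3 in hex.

C0 = 0x7, C1 = 0x8, C2 = 0xF, C3 = 0x6

C0: T = 0xF, S = E(K, T) = 0x2; 0x5 ⊕ 0x2 = 0x7.
C1: T = 0x0, S = E(K, T) = 0xB; 0x3 ⊕ 0xB = 0x8.
C2: T = 0x1, S = E(K, T) = 0xC; 0x3 ⊕ 0xC = 0xF.
C3: T = 0x2, S = E(K, T) = 0xD; 0xB ⊕ 0xD = 0x6.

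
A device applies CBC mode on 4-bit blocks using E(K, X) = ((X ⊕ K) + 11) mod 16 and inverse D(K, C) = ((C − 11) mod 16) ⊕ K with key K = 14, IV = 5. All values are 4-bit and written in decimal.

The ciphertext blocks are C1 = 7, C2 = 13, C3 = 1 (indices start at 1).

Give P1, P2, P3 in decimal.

CBC decryption: P_i = D(K, C_i) ⊕ C_{i−1}, with C_{0} = IV.
P1: D(K, 7) = 2; 2 ⊕ 5 = 7.
P2: D(K, 13) = 12; 12 ⊕ 7 = 11.
P3: D(K, 1) = 8; 8 ⊕ 13 = 5.

P1 = 7, P2 = 11, P3 = 5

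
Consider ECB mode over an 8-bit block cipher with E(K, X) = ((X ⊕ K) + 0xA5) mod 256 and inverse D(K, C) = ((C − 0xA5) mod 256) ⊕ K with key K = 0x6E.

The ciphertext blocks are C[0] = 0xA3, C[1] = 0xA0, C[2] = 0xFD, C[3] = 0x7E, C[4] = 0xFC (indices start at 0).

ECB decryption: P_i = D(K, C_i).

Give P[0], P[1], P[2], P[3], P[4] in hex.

P[0] = 0x90, P[1] = 0x95, P[2] = 0x36, P[3] = 0xB7, P[4] = 0x39

P[0]: D(K, 0xA3) = 0x90.
P[1]: D(K, 0xA0) = 0x95.
P[2]: D(K, 0xFD) = 0x36.
P[3]: D(K, 0x7E) = 0xB7.
P[4]: D(K, 0xFC) = 0x39.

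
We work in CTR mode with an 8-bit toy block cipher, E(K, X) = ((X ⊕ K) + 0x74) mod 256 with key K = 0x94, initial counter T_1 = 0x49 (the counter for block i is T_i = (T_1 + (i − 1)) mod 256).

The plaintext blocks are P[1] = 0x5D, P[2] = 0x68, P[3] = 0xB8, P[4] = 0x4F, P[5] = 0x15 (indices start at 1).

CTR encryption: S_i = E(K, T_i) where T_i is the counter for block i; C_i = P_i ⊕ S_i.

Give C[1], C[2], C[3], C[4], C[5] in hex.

C[1] = 0x0C, C[2] = 0x3A, C[3] = 0xEB, C[4] = 0x03, C[5] = 0x58

C[1]: T = 0x49, S = E(K, T) = 0x51; 0x5D ⊕ 0x51 = 0x0C.
C[2]: T = 0x4A, S = E(K, T) = 0x52; 0x68 ⊕ 0x52 = 0x3A.
C[3]: T = 0x4B, S = E(K, T) = 0x53; 0xB8 ⊕ 0x53 = 0xEB.
C[4]: T = 0x4C, S = E(K, T) = 0x4C; 0x4F ⊕ 0x4C = 0x03.
C[5]: T = 0x4D, S = E(K, T) = 0x4D; 0x15 ⊕ 0x4D = 0x58.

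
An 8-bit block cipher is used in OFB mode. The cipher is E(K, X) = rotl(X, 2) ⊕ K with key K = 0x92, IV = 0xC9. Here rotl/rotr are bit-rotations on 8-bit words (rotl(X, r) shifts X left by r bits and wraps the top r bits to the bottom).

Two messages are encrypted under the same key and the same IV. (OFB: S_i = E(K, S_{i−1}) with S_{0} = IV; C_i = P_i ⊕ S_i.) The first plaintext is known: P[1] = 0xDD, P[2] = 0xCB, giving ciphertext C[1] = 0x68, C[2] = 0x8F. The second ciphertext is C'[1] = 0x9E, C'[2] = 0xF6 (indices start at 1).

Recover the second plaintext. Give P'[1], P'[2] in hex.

P'[1] = 0x2B, P'[2] = 0xB2

In OFB with a reused IV, both messages share the same keystream S_i, so C_i ⊕ C'_i = P_i ⊕ P'_i and thus P'_i = P_i ⊕ C_i ⊕ C'_i.
P'[1]: 0xDD ⊕ 0x68 ⊕ 0x9E = 0x2B.
P'[2]: 0xCB ⊕ 0x8F ⊕ 0xF6 = 0xB2.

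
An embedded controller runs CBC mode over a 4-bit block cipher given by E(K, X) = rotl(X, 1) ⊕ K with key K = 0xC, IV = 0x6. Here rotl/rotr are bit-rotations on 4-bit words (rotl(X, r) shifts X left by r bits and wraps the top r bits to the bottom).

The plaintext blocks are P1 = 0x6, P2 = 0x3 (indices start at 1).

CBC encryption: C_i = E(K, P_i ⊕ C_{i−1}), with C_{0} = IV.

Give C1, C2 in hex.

C1: P1 ⊕ 0x6 = 0x0; E(K, 0x0) = 0xC.
C2: P2 ⊕ 0xC = 0xF; E(K, 0xF) = 0x3.

C1 = 0xC, C2 = 0x3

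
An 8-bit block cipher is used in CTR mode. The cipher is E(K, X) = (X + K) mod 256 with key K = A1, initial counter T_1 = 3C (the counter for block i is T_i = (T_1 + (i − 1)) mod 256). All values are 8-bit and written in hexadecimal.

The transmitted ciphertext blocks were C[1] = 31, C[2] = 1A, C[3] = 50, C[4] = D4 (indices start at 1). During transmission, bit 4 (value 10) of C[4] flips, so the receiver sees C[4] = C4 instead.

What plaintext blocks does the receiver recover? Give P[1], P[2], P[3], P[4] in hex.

P[1] = EC, P[2] = C4, P[3] = 8F, P[4] = 24

CTR decryption: S_i = E(K, T_i) where T_i is the counter for block i; P_i = C_i ⊕ S_i.
Only C[4] changed, to C4. In CTR, a change in C_i flips the same bit in P_i only; the keystream is unaffected. Decrypting the received ciphertext:
P[1]: T = 3C, S = E(K, T) = DD; 31 ⊕ DD = EC.
P[2]: T = 3D, S = E(K, T) = DE; 1A ⊕ DE = C4.
P[3]: T = 3E, S = E(K, T) = DF; 50 ⊕ DF = 8F.
P[4]: T = 3F, S = E(K, T) = E0; C4 ⊕ E0 = 24.
Blocks that differ from the original plaintext: P[4].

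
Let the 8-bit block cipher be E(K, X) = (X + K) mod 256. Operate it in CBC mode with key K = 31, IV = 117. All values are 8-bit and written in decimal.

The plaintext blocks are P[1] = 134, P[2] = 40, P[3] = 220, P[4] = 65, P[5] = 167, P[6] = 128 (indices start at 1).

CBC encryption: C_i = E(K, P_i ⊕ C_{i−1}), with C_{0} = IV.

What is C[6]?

C[1]: P[1] ⊕ 117 = 243; E(K, 243) = 18.
C[2]: P[2] ⊕ 18 = 58; E(K, 58) = 89.
C[3]: P[3] ⊕ 89 = 133; E(K, 133) = 164.
C[4]: P[4] ⊕ 164 = 229; E(K, 229) = 4.
C[5]: P[5] ⊕ 4 = 163; E(K, 163) = 194.
C[6]: P[6] ⊕ 194 = 66; E(K, 66) = 97.

C[6] = 97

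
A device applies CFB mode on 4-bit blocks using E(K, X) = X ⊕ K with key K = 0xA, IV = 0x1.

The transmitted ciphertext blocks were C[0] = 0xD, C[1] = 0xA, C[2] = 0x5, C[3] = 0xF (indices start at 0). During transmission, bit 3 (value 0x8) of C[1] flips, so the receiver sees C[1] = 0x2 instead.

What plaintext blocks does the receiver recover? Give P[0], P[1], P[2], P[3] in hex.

CFB decryption: P_i = C_i ⊕ E(K, C_{i−1}), with C_{−1} = IV.
Only C[1] changed, to 0x2. In CFB, a change in C_i flips the same bit in P_i and garbles P_{i+1}. Decrypting the received ciphertext:
P[0]: E(K, 0x1) = 0xB; 0xD ⊕ 0xB = 0x6.
P[1]: E(K, 0xD) = 0x7; 0x2 ⊕ 0x7 = 0x5.
P[2]: E(K, 0x2) = 0x8; 0x5 ⊕ 0x8 = 0xD.
P[3]: E(K, 0x5) = 0xF; 0xF ⊕ 0xF = 0x0.
Blocks that differ from the original plaintext: P[1], P[2].

P[0] = 0x6, P[1] = 0x5, P[2] = 0xD, P[3] = 0x0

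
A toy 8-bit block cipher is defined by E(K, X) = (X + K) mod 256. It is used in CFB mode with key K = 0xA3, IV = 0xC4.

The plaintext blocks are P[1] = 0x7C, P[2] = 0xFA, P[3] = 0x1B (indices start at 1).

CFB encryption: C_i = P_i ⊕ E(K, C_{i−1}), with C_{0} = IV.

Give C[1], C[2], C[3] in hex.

C[1]: E(K, 0xC4) = 0x67; 0x7C ⊕ 0x67 = 0x1B.
C[2]: E(K, 0x1B) = 0xBE; 0xFA ⊕ 0xBE = 0x44.
C[3]: E(K, 0x44) = 0xE7; 0x1B ⊕ 0xE7 = 0xFC.

C[1] = 0x1B, C[2] = 0x44, C[3] = 0xFC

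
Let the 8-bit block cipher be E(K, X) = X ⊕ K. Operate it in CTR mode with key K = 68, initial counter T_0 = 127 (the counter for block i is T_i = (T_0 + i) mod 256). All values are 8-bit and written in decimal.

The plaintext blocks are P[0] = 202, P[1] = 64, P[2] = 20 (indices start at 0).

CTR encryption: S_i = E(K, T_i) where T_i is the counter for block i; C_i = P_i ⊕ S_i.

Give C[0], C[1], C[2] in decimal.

C[0] = 241, C[1] = 132, C[2] = 209

C[0]: T = 127, S = E(K, T) = 59; 202 ⊕ 59 = 241.
C[1]: T = 128, S = E(K, T) = 196; 64 ⊕ 196 = 132.
C[2]: T = 129, S = E(K, T) = 197; 20 ⊕ 197 = 209.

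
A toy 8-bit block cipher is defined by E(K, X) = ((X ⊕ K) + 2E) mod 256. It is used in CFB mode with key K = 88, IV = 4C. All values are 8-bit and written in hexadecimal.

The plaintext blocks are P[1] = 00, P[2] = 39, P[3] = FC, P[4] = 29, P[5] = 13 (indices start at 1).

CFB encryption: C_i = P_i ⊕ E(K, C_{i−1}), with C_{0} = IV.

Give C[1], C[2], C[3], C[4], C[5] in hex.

C[1]: E(K, 4C) = F2; 00 ⊕ F2 = F2.
C[2]: E(K, F2) = A8; 39 ⊕ A8 = 91.
C[3]: E(K, 91) = 47; FC ⊕ 47 = BB.
C[4]: E(K, BB) = 61; 29 ⊕ 61 = 48.
C[5]: E(K, 48) = EE; 13 ⊕ EE = FD.

C[1] = F2, C[2] = 91, C[3] = BB, C[4] = 48, C[5] = FD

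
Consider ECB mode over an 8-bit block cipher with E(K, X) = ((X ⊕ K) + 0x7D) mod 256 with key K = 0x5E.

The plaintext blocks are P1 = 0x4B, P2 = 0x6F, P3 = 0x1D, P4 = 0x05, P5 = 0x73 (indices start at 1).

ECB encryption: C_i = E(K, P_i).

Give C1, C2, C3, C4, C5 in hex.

C1 = 0x92, C2 = 0xAE, C3 = 0xC0, C4 = 0xD8, C5 = 0xAA

C1: E(K, 0x4B) = 0x92.
C2: E(K, 0x6F) = 0xAE.
C3: E(K, 0x1D) = 0xC0.
C4: E(K, 0x05) = 0xD8.
C5: E(K, 0x73) = 0xAA.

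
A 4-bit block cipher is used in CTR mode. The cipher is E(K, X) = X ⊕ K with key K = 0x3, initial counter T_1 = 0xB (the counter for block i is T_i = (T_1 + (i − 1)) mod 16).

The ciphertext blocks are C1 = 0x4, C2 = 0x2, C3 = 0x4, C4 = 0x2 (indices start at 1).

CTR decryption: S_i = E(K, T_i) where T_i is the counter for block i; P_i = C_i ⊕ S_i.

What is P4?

P4: T = 0xE, S = E(K, T) = 0xD; 0x2 ⊕ 0xD = 0xF.

P4 = 0xF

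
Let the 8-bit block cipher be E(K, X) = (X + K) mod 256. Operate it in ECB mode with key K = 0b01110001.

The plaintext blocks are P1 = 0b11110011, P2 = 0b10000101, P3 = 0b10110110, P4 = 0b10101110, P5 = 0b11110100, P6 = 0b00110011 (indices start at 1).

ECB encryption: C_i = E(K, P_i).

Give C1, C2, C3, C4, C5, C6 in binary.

C1: E(K, 0b11110011) = 0b01100100.
C2: E(K, 0b10000101) = 0b11110110.
C3: E(K, 0b10110110) = 0b00100111.
C4: E(K, 0b10101110) = 0b00011111.
C5: E(K, 0b11110100) = 0b01100101.
C6: E(K, 0b00110011) = 0b10100100.

C1 = 0b01100100, C2 = 0b11110110, C3 = 0b00100111, C4 = 0b00011111, C5 = 0b01100101, C6 = 0b10100100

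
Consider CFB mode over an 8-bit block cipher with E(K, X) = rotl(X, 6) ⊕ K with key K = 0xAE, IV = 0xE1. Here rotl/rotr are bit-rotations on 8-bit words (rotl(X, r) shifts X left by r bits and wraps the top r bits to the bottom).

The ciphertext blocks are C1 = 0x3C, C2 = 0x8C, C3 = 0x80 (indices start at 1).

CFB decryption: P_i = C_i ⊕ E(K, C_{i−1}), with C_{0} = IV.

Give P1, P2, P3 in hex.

P1: E(K, 0xE1) = 0xD6; 0x3C ⊕ 0xD6 = 0xEA.
P2: E(K, 0x3C) = 0xA1; 0x8C ⊕ 0xA1 = 0x2D.
P3: E(K, 0x8C) = 0x8D; 0x80 ⊕ 0x8D = 0x0D.

P1 = 0xEA, P2 = 0x2D, P3 = 0x0D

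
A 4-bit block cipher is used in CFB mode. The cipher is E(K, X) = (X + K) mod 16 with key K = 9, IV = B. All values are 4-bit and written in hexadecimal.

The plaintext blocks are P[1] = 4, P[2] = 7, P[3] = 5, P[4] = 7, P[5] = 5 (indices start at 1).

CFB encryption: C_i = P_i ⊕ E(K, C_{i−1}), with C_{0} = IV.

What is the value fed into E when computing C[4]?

C[1]: E(K, B) = 4; 4 ⊕ 4 = 0.
C[2]: E(K, 0) = 9; 7 ⊕ 9 = E.
C[3]: E(K, E) = 7; 5 ⊕ 7 = 2.
C[4]: E(K, 2) = B; 7 ⊕ B = C.
So the input to E for block [4] is 2.

2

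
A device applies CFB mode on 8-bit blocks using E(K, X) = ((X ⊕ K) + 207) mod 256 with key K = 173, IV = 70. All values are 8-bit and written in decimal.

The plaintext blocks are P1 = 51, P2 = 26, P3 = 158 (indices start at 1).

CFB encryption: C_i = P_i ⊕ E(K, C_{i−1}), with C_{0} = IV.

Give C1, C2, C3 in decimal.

C1 = 137, C2 = 233, C3 = 141

C1: E(K, 70) = 186; 51 ⊕ 186 = 137.
C2: E(K, 137) = 243; 26 ⊕ 243 = 233.
C3: E(K, 233) = 19; 158 ⊕ 19 = 141.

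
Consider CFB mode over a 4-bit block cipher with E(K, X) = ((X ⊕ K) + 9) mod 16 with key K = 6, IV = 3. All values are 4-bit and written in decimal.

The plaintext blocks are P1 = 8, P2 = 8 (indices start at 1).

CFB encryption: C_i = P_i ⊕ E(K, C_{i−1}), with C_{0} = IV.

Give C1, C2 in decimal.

C1 = 6, C2 = 1

C1: E(K, 3) = 14; 8 ⊕ 14 = 6.
C2: E(K, 6) = 9; 8 ⊕ 9 = 1.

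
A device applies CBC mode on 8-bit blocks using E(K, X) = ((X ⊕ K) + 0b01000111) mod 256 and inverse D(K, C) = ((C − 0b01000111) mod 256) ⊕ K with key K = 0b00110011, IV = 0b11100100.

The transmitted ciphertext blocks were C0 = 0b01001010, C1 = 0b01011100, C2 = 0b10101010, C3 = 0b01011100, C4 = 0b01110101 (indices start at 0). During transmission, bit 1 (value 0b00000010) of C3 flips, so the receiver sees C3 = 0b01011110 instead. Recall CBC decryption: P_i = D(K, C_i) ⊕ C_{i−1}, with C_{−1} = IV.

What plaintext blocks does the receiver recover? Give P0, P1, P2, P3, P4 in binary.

P0 = 0b11010100, P1 = 0b01101100, P2 = 0b00001100, P3 = 0b10001110, P4 = 0b01000011

Only C3 changed, to 0b01011110. In CBC, a change in C_i garbles P_i and flips the same bit in P_{i+1}. Decrypting the received ciphertext:
P0: D(K, 0b01001010) = 0b00110000; 0b00110000 ⊕ 0b11100100 = 0b11010100.
P1: D(K, 0b01011100) = 0b00100110; 0b00100110 ⊕ 0b01001010 = 0b01101100.
P2: D(K, 0b10101010) = 0b01010000; 0b01010000 ⊕ 0b01011100 = 0b00001100.
P3: D(K, 0b01011110) = 0b00100100; 0b00100100 ⊕ 0b10101010 = 0b10001110.
P4: D(K, 0b01110101) = 0b00011101; 0b00011101 ⊕ 0b01011110 = 0b01000011.
Blocks that differ from the original plaintext: P3, P4.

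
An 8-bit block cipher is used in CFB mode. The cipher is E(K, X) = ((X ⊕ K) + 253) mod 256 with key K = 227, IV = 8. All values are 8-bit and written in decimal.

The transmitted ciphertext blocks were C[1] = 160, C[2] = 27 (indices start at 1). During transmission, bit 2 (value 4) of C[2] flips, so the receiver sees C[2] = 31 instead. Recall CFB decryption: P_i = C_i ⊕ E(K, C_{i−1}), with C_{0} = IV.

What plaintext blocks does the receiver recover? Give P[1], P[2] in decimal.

P[1] = 72, P[2] = 95

Only C[2] changed, to 31. In CFB, a change in C_i flips the same bit in P_i and garbles P_{i+1}. Decrypting the received ciphertext:
P[1]: E(K, 8) = 232; 160 ⊕ 232 = 72.
P[2]: E(K, 160) = 64; 31 ⊕ 64 = 95.
Blocks that differ from the original plaintext: P[2].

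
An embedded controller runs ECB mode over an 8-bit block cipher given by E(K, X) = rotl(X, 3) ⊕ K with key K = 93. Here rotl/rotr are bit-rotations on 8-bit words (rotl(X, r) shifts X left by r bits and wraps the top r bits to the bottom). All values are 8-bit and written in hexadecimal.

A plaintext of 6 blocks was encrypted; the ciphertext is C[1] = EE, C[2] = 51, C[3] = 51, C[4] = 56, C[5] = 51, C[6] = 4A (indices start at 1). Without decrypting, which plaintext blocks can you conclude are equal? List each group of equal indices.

ECB encrypts each block independently with the same key, so equal ciphertext blocks imply equal plaintext blocks.
C[2] = C[3] = C[5] = 51, so P[2] = P[3] = P[5].

P[2] = P[3] = P[5]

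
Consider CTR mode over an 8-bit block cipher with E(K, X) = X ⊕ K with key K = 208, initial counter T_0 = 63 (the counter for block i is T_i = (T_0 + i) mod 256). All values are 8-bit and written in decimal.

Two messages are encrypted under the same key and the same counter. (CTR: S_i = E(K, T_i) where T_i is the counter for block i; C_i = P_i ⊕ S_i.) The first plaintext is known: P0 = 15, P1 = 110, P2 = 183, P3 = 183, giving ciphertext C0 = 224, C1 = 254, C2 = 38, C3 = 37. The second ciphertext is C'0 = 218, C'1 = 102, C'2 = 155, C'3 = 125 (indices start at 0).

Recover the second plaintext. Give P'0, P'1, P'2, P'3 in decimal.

P'0 = 53, P'1 = 246, P'2 = 10, P'3 = 239

In CTR with a reused counter, both messages share the same keystream S_i, so C_i ⊕ C'_i = P_i ⊕ P'_i and thus P'_i = P_i ⊕ C_i ⊕ C'_i.
P'0: 15 ⊕ 224 ⊕ 218 = 53.
P'1: 110 ⊕ 254 ⊕ 102 = 246.
P'2: 183 ⊕ 38 ⊕ 155 = 10.
P'3: 183 ⊕ 37 ⊕ 125 = 239.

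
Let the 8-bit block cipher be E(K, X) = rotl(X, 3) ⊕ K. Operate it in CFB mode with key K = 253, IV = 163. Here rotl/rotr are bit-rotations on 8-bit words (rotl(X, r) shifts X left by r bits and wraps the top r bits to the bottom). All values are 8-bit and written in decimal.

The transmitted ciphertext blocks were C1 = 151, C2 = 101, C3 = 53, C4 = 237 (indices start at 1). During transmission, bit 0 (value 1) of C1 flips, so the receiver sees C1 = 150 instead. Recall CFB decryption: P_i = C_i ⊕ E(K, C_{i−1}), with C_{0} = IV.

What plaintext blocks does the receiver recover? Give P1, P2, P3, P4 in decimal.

Only C1 changed, to 150. In CFB, a change in C_i flips the same bit in P_i and garbles P_{i+1}. Decrypting the received ciphertext:
P1: E(K, 163) = 224; 150 ⊕ 224 = 118.
P2: E(K, 150) = 73; 101 ⊕ 73 = 44.
P3: E(K, 101) = 214; 53 ⊕ 214 = 227.
P4: E(K, 53) = 84; 237 ⊕ 84 = 185.
Blocks that differ from the original plaintext: P1, P2.

P1 = 118, P2 = 44, P3 = 227, P4 = 185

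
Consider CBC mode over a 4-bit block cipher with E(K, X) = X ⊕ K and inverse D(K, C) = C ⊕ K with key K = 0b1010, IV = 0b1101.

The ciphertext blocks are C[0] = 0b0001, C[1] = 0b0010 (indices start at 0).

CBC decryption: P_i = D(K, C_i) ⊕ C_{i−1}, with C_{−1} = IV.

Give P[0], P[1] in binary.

P[0] = 0b0110, P[1] = 0b1001

P[0]: D(K, 0b0001) = 0b1011; 0b1011 ⊕ 0b1101 = 0b0110.
P[1]: D(K, 0b0010) = 0b1000; 0b1000 ⊕ 0b0001 = 0b1001.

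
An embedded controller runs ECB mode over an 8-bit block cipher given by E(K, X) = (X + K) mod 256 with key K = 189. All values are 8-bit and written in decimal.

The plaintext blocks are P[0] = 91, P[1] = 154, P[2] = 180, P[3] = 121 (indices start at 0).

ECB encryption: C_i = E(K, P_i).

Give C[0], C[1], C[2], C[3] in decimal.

C[0]: E(K, 91) = 24.
C[1]: E(K, 154) = 87.
C[2]: E(K, 180) = 113.
C[3]: E(K, 121) = 54.

C[0] = 24, C[1] = 87, C[2] = 113, C[3] = 54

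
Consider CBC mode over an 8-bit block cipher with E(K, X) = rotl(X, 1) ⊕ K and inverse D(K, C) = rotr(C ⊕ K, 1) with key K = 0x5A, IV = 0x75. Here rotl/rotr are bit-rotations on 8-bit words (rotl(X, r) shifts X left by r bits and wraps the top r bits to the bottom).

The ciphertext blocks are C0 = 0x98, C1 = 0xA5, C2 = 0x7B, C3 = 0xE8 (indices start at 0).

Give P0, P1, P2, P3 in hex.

CBC decryption: P_i = D(K, C_i) ⊕ C_{i−1}, with C_{−1} = IV.
P0: D(K, 0x98) = 0x61; 0x61 ⊕ 0x75 = 0x14.
P1: D(K, 0xA5) = 0xFF; 0xFF ⊕ 0x98 = 0x67.
P2: D(K, 0x7B) = 0x90; 0x90 ⊕ 0xA5 = 0x35.
P3: D(K, 0xE8) = 0x59; 0x59 ⊕ 0x7B = 0x22.

P0 = 0x14, P1 = 0x67, P2 = 0x35, P3 = 0x22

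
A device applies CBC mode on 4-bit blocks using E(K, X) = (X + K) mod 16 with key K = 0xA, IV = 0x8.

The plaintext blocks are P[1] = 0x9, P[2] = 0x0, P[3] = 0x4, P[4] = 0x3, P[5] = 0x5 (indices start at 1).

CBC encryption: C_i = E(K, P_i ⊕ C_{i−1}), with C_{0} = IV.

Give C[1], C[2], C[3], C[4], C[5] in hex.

C[1]: P[1] ⊕ 0x8 = 0x1; E(K, 0x1) = 0xB.
C[2]: P[2] ⊕ 0xB = 0xB; E(K, 0xB) = 0x5.
C[3]: P[3] ⊕ 0x5 = 0x1; E(K, 0x1) = 0xB.
C[4]: P[4] ⊕ 0xB = 0x8; E(K, 0x8) = 0x2.
C[5]: P[5] ⊕ 0x2 = 0x7; E(K, 0x7) = 0x1.

C[1] = 0xB, C[2] = 0x5, C[3] = 0xB, C[4] = 0x2, C[5] = 0x1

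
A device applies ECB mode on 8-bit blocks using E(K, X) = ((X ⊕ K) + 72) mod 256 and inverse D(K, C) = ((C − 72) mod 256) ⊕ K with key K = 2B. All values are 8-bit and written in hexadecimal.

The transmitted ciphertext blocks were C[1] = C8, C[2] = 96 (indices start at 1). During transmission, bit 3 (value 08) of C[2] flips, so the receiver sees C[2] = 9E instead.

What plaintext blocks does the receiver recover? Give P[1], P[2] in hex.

ECB decryption: P_i = D(K, C_i).
Only C[2] changed, to 9E. In ECB, a change in C_i affects only P_i. Decrypting the received ciphertext:
P[1]: D(K, C8) = 7D.
P[2]: D(K, 9E) = 07.
Blocks that differ from the original plaintext: P[2].

P[1] = 7D, P[2] = 07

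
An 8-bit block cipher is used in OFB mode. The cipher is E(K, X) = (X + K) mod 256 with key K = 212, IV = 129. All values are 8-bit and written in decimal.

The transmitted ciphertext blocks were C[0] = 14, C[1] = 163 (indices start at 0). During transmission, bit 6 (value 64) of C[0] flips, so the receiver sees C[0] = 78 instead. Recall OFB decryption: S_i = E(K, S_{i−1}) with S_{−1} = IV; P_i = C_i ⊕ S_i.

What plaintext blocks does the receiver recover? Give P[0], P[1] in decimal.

P[0] = 27, P[1] = 138

Only C[0] changed, to 78. In OFB, a change in C_i flips the same bit in P_i only; the keystream is unaffected. Decrypting the received ciphertext:
P[0]: S = E(K, 129) = 85; 78 ⊕ 85 = 27.
P[1]: S = E(K, 85) = 41; 163 ⊕ 41 = 138.
Blocks that differ from the original plaintext: P[0].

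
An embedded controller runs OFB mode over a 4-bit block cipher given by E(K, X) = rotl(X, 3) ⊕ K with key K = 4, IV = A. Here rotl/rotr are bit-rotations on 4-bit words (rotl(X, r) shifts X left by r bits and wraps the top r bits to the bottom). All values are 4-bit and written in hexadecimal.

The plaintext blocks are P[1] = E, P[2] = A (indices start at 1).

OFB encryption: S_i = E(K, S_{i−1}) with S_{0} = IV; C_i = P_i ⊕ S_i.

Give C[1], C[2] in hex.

C[1]: S = E(K, A) = 1; E ⊕ 1 = F.
C[2]: S = E(K, 1) = C; A ⊕ C = 6.

C[1] = F, C[2] = 6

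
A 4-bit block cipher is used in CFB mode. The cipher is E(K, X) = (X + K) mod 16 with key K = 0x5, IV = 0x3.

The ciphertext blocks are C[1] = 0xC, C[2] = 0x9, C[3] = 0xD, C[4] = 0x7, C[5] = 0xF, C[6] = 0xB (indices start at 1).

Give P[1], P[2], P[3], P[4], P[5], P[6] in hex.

P[1] = 0x4, P[2] = 0x8, P[3] = 0x3, P[4] = 0x5, P[5] = 0x3, P[6] = 0xF

CFB decryption: P_i = C_i ⊕ E(K, C_{i−1}), with C_{0} = IV.
P[1]: E(K, 0x3) = 0x8; 0xC ⊕ 0x8 = 0x4.
P[2]: E(K, 0xC) = 0x1; 0x9 ⊕ 0x1 = 0x8.
P[3]: E(K, 0x9) = 0xE; 0xD ⊕ 0xE = 0x3.
P[4]: E(K, 0xD) = 0x2; 0x7 ⊕ 0x2 = 0x5.
P[5]: E(K, 0x7) = 0xC; 0xF ⊕ 0xC = 0x3.
P[6]: E(K, 0xF) = 0x4; 0xB ⊕ 0x4 = 0xF.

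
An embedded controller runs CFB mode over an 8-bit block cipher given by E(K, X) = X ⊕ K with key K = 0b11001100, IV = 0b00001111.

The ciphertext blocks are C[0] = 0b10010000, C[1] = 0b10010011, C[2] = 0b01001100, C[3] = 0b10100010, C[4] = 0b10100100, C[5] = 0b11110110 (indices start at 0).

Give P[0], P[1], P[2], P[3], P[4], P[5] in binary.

CFB decryption: P_i = C_i ⊕ E(K, C_{i−1}), with C_{−1} = IV.
P[0]: E(K, 0b00001111) = 0b11000011; 0b10010000 ⊕ 0b11000011 = 0b01010011.
P[1]: E(K, 0b10010000) = 0b01011100; 0b10010011 ⊕ 0b01011100 = 0b11001111.
P[2]: E(K, 0b10010011) = 0b01011111; 0b01001100 ⊕ 0b01011111 = 0b00010011.
P[3]: E(K, 0b01001100) = 0b10000000; 0b10100010 ⊕ 0b10000000 = 0b00100010.
P[4]: E(K, 0b10100010) = 0b01101110; 0b10100100 ⊕ 0b01101110 = 0b11001010.
P[5]: E(K, 0b10100100) = 0b01101000; 0b11110110 ⊕ 0b01101000 = 0b10011110.

P[0] = 0b01010011, P[1] = 0b11001111, P[2] = 0b00010011, P[3] = 0b00100010, P[4] = 0b11001010, P[5] = 0b10011110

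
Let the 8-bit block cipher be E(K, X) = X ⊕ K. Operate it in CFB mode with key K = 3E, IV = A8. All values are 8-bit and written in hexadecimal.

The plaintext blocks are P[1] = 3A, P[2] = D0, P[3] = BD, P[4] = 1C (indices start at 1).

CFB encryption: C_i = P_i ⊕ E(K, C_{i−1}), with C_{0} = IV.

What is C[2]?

C[2] = 42

C[1]: E(K, A8) = 96; 3A ⊕ 96 = AC.
C[2]: E(K, AC) = 92; D0 ⊕ 92 = 42.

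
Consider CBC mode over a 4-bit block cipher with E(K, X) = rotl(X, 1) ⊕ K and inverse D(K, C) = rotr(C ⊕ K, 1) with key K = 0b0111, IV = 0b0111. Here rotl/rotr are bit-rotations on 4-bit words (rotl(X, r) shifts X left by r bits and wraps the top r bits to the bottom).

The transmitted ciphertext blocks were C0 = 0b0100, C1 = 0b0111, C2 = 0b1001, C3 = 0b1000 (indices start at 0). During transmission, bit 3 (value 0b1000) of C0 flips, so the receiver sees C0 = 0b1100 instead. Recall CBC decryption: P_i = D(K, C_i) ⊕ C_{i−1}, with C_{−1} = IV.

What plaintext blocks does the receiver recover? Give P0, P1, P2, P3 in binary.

P0 = 0b1010, P1 = 0b1100, P2 = 0b0000, P3 = 0b0110

Only C0 changed, to 0b1100. In CBC, a change in C_i garbles P_i and flips the same bit in P_{i+1}. Decrypting the received ciphertext:
P0: D(K, 0b1100) = 0b1101; 0b1101 ⊕ 0b0111 = 0b1010.
P1: D(K, 0b0111) = 0b0000; 0b0000 ⊕ 0b1100 = 0b1100.
P2: D(K, 0b1001) = 0b0111; 0b0111 ⊕ 0b0111 = 0b0000.
P3: D(K, 0b1000) = 0b1111; 0b1111 ⊕ 0b1001 = 0b0110.
Blocks that differ from the original plaintext: P0, P1.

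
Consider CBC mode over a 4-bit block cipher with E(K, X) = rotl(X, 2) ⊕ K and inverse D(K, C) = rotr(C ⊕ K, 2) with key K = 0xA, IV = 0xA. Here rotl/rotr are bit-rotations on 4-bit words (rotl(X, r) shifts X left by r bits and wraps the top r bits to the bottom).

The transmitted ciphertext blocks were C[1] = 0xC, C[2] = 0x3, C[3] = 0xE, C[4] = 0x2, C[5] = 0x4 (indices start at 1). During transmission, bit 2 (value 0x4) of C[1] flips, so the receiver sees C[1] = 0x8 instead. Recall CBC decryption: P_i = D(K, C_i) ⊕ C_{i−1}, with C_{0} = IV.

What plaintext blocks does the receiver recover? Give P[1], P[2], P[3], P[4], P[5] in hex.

P[1] = 0x2, P[2] = 0xE, P[3] = 0x2, P[4] = 0xC, P[5] = 0x9

Only C[1] changed, to 0x8. In CBC, a change in C_i garbles P_i and flips the same bit in P_{i+1}. Decrypting the received ciphertext:
P[1]: D(K, 0x8) = 0x8; 0x8 ⊕ 0xA = 0x2.
P[2]: D(K, 0x3) = 0x6; 0x6 ⊕ 0x8 = 0xE.
P[3]: D(K, 0xE) = 0x1; 0x1 ⊕ 0x3 = 0x2.
P[4]: D(K, 0x2) = 0x2; 0x2 ⊕ 0xE = 0xC.
P[5]: D(K, 0x4) = 0xB; 0xB ⊕ 0x2 = 0x9.
Blocks that differ from the original plaintext: P[1], P[2].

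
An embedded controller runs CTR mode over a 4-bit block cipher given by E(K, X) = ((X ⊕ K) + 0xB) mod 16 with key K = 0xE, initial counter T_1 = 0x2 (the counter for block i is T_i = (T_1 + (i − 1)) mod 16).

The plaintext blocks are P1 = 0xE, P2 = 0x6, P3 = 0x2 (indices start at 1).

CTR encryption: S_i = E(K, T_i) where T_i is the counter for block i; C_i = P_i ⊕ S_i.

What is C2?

C1: T = 0x2, S = E(K, T) = 0x7; 0xE ⊕ 0x7 = 0x9.
C2: T = 0x3, S = E(K, T) = 0x8; 0x6 ⊕ 0x8 = 0xE.

C2 = 0xE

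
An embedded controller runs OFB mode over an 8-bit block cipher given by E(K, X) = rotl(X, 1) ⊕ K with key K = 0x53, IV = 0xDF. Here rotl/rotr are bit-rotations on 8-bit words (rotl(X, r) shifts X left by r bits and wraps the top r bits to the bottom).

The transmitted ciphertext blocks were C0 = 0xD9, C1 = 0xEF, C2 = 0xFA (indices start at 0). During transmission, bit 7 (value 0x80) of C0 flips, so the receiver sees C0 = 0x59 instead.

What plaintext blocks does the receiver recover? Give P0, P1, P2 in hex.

OFB decryption: S_i = E(K, S_{i−1}) with S_{−1} = IV; P_i = C_i ⊕ S_i.
Only C0 changed, to 0x59. In OFB, a change in C_i flips the same bit in P_i only; the keystream is unaffected. Decrypting the received ciphertext:
P0: S = E(K, 0xDF) = 0xEC; 0x59 ⊕ 0xEC = 0xB5.
P1: S = E(K, 0xEC) = 0x8A; 0xEF ⊕ 0x8A = 0x65.
P2: S = E(K, 0x8A) = 0x46; 0xFA ⊕ 0x46 = 0xBC.
Blocks that differ from the original plaintext: P0.

P0 = 0xB5, P1 = 0x65, P2 = 0xBC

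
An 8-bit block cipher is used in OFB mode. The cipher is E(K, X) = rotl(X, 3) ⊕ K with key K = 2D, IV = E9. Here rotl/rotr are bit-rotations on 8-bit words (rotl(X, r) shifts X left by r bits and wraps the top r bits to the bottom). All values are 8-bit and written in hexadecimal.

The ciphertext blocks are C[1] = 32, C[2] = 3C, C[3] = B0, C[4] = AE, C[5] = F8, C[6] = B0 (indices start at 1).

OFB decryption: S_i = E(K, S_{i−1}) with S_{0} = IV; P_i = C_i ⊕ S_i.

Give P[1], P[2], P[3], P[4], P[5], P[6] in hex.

P[1] = 50, P[2] = 02, P[3] = 6C, P[4] = 65, P[5] = 8B, P[6] = 06

P[1]: S = E(K, E9) = 62; 32 ⊕ 62 = 50.
P[2]: S = E(K, 62) = 3E; 3C ⊕ 3E = 02.
P[3]: S = E(K, 3E) = DC; B0 ⊕ DC = 6C.
P[4]: S = E(K, DC) = CB; AE ⊕ CB = 65.
P[5]: S = E(K, CB) = 73; F8 ⊕ 73 = 8B.
P[6]: S = E(K, 73) = B6; B0 ⊕ B6 = 06.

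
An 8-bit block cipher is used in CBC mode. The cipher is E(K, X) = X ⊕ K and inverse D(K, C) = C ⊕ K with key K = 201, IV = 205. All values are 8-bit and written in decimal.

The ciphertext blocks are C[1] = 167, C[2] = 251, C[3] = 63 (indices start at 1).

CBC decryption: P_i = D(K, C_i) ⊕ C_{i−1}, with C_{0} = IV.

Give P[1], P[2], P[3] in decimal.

P[1] = 163, P[2] = 149, P[3] = 13

P[1]: D(K, 167) = 110; 110 ⊕ 205 = 163.
P[2]: D(K, 251) = 50; 50 ⊕ 167 = 149.
P[3]: D(K, 63) = 246; 246 ⊕ 251 = 13.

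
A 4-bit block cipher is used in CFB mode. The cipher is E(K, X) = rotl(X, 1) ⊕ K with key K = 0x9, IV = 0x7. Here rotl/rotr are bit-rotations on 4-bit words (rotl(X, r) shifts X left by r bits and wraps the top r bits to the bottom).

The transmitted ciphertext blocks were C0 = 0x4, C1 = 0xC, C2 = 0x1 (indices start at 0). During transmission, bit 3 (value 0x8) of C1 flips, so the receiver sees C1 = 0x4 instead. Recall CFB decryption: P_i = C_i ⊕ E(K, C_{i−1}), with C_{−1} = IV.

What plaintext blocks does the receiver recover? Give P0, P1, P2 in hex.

P0 = 0x3, P1 = 0x5, P2 = 0x0

Only C1 changed, to 0x4. In CFB, a change in C_i flips the same bit in P_i and garbles P_{i+1}. Decrypting the received ciphertext:
P0: E(K, 0x7) = 0x7; 0x4 ⊕ 0x7 = 0x3.
P1: E(K, 0x4) = 0x1; 0x4 ⊕ 0x1 = 0x5.
P2: E(K, 0x4) = 0x1; 0x1 ⊕ 0x1 = 0x0.
Blocks that differ from the original plaintext: P1, P2.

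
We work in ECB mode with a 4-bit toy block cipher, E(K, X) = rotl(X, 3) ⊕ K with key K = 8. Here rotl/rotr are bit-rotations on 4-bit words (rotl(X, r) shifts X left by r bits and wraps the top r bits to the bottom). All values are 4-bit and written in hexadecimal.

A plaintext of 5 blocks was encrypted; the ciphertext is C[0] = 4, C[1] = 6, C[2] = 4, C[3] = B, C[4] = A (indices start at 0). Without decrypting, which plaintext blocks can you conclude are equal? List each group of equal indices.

ECB encrypts each block independently with the same key, so equal ciphertext blocks imply equal plaintext blocks.
C[0] = C[2] = 4, so P[0] = P[2].

P[0] = P[2]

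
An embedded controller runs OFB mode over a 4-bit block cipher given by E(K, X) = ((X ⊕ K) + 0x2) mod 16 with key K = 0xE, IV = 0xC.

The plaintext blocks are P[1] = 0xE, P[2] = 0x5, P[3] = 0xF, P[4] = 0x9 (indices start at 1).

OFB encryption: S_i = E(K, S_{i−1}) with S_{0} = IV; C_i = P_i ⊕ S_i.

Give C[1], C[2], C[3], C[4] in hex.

C[1]: S = E(K, 0xC) = 0x4; 0xE ⊕ 0x4 = 0xA.
C[2]: S = E(K, 0x4) = 0xC; 0x5 ⊕ 0xC = 0x9.
C[3]: S = E(K, 0xC) = 0x4; 0xF ⊕ 0x4 = 0xB.
C[4]: S = E(K, 0x4) = 0xC; 0x9 ⊕ 0xC = 0x5.

C[1] = 0xA, C[2] = 0x9, C[3] = 0xB, C[4] = 0x5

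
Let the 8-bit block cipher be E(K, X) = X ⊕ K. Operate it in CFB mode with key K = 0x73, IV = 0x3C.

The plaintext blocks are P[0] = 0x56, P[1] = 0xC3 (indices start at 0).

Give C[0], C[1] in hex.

CFB encryption: C_i = P_i ⊕ E(K, C_{i−1}), with C_{−1} = IV.
C[0]: E(K, 0x3C) = 0x4F; 0x56 ⊕ 0x4F = 0x19.
C[1]: E(K, 0x19) = 0x6A; 0xC3 ⊕ 0x6A = 0xA9.

C[0] = 0x19, C[1] = 0xA9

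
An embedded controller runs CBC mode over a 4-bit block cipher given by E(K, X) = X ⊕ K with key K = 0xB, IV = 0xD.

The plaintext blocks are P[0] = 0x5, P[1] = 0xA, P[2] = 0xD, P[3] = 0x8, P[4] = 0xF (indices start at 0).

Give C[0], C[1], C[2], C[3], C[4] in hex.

CBC encryption: C_i = E(K, P_i ⊕ C_{i−1}), with C_{−1} = IV.
C[0]: P[0] ⊕ 0xD = 0x8; E(K, 0x8) = 0x3.
C[1]: P[1] ⊕ 0x3 = 0x9; E(K, 0x9) = 0x2.
C[2]: P[2] ⊕ 0x2 = 0xF; E(K, 0xF) = 0x4.
C[3]: P[3] ⊕ 0x4 = 0xC; E(K, 0xC) = 0x7.
C[4]: P[4] ⊕ 0x7 = 0x8; E(K, 0x8) = 0x3.

C[0] = 0x3, C[1] = 0x2, C[2] = 0x4, C[3] = 0x7, C[4] = 0x3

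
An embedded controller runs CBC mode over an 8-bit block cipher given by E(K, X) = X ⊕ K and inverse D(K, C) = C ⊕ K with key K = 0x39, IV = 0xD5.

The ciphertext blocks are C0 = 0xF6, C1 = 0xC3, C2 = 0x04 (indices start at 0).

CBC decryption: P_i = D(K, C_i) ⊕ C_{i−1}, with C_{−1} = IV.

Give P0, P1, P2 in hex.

P0 = 0x1A, P1 = 0x0C, P2 = 0xFE

P0: D(K, 0xF6) = 0xCF; 0xCF ⊕ 0xD5 = 0x1A.
P1: D(K, 0xC3) = 0xFA; 0xFA ⊕ 0xF6 = 0x0C.
P2: D(K, 0x04) = 0x3D; 0x3D ⊕ 0xC3 = 0xFE.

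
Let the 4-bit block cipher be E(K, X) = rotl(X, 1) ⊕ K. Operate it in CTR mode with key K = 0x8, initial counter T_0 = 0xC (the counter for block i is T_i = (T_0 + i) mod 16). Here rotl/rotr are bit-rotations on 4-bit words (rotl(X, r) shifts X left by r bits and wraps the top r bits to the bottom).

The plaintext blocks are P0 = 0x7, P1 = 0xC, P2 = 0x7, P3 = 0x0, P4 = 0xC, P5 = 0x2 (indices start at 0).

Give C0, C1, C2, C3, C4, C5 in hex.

CTR encryption: S_i = E(K, T_i) where T_i is the counter for block i; C_i = P_i ⊕ S_i.
C0: T = 0xC, S = E(K, T) = 0x1; 0x7 ⊕ 0x1 = 0x6.
C1: T = 0xD, S = E(K, T) = 0x3; 0xC ⊕ 0x3 = 0xF.
C2: T = 0xE, S = E(K, T) = 0x5; 0x7 ⊕ 0x5 = 0x2.
C3: T = 0xF, S = E(K, T) = 0x7; 0x0 ⊕ 0x7 = 0x7.
C4: T = 0x0, S = E(K, T) = 0x8; 0xC ⊕ 0x8 = 0x4.
C5: T = 0x1, S = E(K, T) = 0xA; 0x2 ⊕ 0xA = 0x8.

C0 = 0x6, C1 = 0xF, C2 = 0x2, C3 = 0x7, C4 = 0x4, C5 = 0x8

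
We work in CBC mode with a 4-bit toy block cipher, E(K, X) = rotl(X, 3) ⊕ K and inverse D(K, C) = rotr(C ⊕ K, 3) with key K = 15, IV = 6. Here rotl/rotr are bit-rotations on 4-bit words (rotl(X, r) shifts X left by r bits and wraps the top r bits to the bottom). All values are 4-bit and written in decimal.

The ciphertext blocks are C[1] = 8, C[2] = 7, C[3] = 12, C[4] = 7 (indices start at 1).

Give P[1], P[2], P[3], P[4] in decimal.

CBC decryption: P_i = D(K, C_i) ⊕ C_{i−1}, with C_{0} = IV.
P[1]: D(K, 8) = 14; 14 ⊕ 6 = 8.
P[2]: D(K, 7) = 1; 1 ⊕ 8 = 9.
P[3]: D(K, 12) = 6; 6 ⊕ 7 = 1.
P[4]: D(K, 7) = 1; 1 ⊕ 12 = 13.

P[1] = 8, P[2] = 9, P[3] = 1, P[4] = 13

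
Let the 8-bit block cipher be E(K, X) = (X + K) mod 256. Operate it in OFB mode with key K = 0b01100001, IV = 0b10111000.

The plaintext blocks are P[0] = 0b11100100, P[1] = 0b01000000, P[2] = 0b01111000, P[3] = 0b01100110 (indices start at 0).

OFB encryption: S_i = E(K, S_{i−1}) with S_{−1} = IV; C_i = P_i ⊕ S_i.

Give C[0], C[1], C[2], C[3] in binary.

C[0]: S = E(K, 0b10111000) = 0b00011001; 0b11100100 ⊕ 0b00011001 = 0b11111101.
C[1]: S = E(K, 0b00011001) = 0b01111010; 0b01000000 ⊕ 0b01111010 = 0b00111010.
C[2]: S = E(K, 0b01111010) = 0b11011011; 0b01111000 ⊕ 0b11011011 = 0b10100011.
C[3]: S = E(K, 0b11011011) = 0b00111100; 0b01100110 ⊕ 0b00111100 = 0b01011010.

C[0] = 0b11111101, C[1] = 0b00111010, C[2] = 0b10100011, C[3] = 0b01011010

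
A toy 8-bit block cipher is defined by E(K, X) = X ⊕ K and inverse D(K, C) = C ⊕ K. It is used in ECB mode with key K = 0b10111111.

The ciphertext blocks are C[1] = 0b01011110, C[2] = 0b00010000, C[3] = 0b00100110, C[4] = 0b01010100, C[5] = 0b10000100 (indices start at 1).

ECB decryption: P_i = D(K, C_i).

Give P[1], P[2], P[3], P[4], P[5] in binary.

P[1]: D(K, 0b01011110) = 0b11100001.
P[2]: D(K, 0b00010000) = 0b10101111.
P[3]: D(K, 0b00100110) = 0b10011001.
P[4]: D(K, 0b01010100) = 0b11101011.
P[5]: D(K, 0b10000100) = 0b00111011.

P[1] = 0b11100001, P[2] = 0b10101111, P[3] = 0b10011001, P[4] = 0b11101011, P[5] = 0b00111011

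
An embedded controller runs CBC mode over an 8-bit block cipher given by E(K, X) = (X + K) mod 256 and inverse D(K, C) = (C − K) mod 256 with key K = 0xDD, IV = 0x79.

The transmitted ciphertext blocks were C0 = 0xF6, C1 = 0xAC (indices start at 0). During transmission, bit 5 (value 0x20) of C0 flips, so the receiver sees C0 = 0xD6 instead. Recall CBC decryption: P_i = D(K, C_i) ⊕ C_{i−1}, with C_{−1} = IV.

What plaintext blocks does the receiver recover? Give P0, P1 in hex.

Only C0 changed, to 0xD6. In CBC, a change in C_i garbles P_i and flips the same bit in P_{i+1}. Decrypting the received ciphertext:
P0: D(K, 0xD6) = 0xF9; 0xF9 ⊕ 0x79 = 0x80.
P1: D(K, 0xAC) = 0xCF; 0xCF ⊕ 0xD6 = 0x19.
Blocks that differ from the original plaintext: P0, P1.

P0 = 0x80, P1 = 0x19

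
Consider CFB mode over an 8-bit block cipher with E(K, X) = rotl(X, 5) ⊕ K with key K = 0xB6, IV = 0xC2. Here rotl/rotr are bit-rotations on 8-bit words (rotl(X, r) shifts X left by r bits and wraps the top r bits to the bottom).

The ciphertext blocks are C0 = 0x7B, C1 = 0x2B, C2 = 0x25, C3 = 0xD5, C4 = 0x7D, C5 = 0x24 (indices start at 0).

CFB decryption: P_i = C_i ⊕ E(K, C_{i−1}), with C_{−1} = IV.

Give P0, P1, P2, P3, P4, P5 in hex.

P0 = 0x95, P1 = 0xF2, P2 = 0xF6, P3 = 0xC7, P4 = 0x71, P5 = 0x3D

P0: E(K, 0xC2) = 0xEE; 0x7B ⊕ 0xEE = 0x95.
P1: E(K, 0x7B) = 0xD9; 0x2B ⊕ 0xD9 = 0xF2.
P2: E(K, 0x2B) = 0xD3; 0x25 ⊕ 0xD3 = 0xF6.
P3: E(K, 0x25) = 0x12; 0xD5 ⊕ 0x12 = 0xC7.
P4: E(K, 0xD5) = 0x0C; 0x7D ⊕ 0x0C = 0x71.
P5: E(K, 0x7D) = 0x19; 0x24 ⊕ 0x19 = 0x3D.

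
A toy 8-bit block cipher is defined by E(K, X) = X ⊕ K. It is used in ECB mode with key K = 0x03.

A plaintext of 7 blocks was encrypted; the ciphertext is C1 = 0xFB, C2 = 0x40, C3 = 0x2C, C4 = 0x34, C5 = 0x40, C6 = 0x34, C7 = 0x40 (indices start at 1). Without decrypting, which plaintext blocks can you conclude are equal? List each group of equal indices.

P2 = P5 = P7; P4 = P6

ECB encrypts each block independently with the same key, so equal ciphertext blocks imply equal plaintext blocks.
C2 = C5 = C7 = 0x40, so P2 = P5 = P7.
C4 = C6 = 0x34, so P4 = P6.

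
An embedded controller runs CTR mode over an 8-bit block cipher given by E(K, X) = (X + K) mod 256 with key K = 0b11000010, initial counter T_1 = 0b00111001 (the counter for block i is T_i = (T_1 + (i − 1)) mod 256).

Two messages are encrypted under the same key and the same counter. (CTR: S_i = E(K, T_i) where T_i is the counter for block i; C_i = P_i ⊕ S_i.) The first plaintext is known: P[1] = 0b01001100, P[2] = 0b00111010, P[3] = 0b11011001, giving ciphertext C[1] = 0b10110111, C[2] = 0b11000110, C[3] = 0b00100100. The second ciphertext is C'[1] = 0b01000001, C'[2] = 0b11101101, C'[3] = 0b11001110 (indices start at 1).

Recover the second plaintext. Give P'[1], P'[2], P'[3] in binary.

In CTR with a reused counter, both messages share the same keystream S_i, so C_i ⊕ C'_i = P_i ⊕ P'_i and thus P'_i = P_i ⊕ C_i ⊕ C'_i.
P'[1]: 0b01001100 ⊕ 0b10110111 ⊕ 0b01000001 = 0b10111010.
P'[2]: 0b00111010 ⊕ 0b11000110 ⊕ 0b11101101 = 0b00010001.
P'[3]: 0b11011001 ⊕ 0b00100100 ⊕ 0b11001110 = 0b00110011.

P'[1] = 0b10111010, P'[2] = 0b00010001, P'[3] = 0b00110011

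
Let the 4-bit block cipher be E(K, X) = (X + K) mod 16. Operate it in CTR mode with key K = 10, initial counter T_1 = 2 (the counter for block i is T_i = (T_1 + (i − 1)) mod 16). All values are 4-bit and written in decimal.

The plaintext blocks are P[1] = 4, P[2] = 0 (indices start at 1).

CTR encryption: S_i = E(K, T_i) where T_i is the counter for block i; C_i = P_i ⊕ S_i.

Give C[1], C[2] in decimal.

C[1]: T = 2, S = E(K, T) = 12; 4 ⊕ 12 = 8.
C[2]: T = 3, S = E(K, T) = 13; 0 ⊕ 13 = 13.

C[1] = 8, C[2] = 13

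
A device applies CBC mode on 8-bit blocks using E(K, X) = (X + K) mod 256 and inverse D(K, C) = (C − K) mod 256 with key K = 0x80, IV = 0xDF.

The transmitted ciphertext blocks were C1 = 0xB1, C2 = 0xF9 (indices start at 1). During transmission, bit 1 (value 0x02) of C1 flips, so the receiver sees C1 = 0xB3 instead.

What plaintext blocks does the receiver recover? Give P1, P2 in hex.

P1 = 0xEC, P2 = 0xCA

CBC decryption: P_i = D(K, C_i) ⊕ C_{i−1}, with C_{0} = IV.
Only C1 changed, to 0xB3. In CBC, a change in C_i garbles P_i and flips the same bit in P_{i+1}. Decrypting the received ciphertext:
P1: D(K, 0xB3) = 0x33; 0x33 ⊕ 0xDF = 0xEC.
P2: D(K, 0xF9) = 0x79; 0x79 ⊕ 0xB3 = 0xCA.
Blocks that differ from the original plaintext: P1, P2.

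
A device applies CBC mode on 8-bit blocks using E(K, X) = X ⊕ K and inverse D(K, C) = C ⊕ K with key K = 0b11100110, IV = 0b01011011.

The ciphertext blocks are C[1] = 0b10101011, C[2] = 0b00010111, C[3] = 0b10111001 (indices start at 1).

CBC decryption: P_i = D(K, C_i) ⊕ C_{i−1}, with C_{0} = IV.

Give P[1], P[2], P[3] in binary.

P[1]: D(K, 0b10101011) = 0b01001101; 0b01001101 ⊕ 0b01011011 = 0b00010110.
P[2]: D(K, 0b00010111) = 0b11110001; 0b11110001 ⊕ 0b10101011 = 0b01011010.
P[3]: D(K, 0b10111001) = 0b01011111; 0b01011111 ⊕ 0b00010111 = 0b01001000.

P[1] = 0b00010110, P[2] = 0b01011010, P[3] = 0b01001000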